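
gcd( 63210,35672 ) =98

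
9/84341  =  9/84341=0.00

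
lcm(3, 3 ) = 3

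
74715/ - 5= - 14943 + 0/1= -14943.00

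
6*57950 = 347700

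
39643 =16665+22978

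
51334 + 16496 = 67830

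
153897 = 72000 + 81897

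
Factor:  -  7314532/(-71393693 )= 2^2*7^( - 1 ) * 17^(-2 )*35291^( - 1)*1828633^1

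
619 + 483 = 1102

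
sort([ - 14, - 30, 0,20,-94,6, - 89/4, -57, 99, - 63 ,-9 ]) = [ - 94, - 63, - 57, - 30, - 89/4,- 14,- 9,0,6,  20, 99]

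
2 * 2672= 5344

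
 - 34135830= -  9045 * 3774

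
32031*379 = 12139749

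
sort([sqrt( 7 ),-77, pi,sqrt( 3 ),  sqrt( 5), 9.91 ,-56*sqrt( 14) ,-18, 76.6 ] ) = [ - 56 * sqrt( 14 ), - 77,-18, sqrt(3),sqrt( 5),  sqrt( 7),pi,9.91, 76.6] 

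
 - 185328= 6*( - 30888) 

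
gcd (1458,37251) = 9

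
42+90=132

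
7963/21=7963/21 =379.19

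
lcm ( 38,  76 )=76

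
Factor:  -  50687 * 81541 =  - 4133068667 = - 7^1*13^1*73^1*557^1*1117^1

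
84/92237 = 84/92237 = 0.00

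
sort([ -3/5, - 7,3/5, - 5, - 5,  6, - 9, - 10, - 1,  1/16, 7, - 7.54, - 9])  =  [ - 10 , - 9, - 9, - 7.54,- 7, - 5, - 5, - 1,  -  3/5, 1/16,3/5, 6, 7]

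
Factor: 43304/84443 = 2^3*5413^1*84443^( - 1) 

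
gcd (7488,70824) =312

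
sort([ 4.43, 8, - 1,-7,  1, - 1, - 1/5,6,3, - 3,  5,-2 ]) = [ - 7,-3, - 2, - 1, - 1, - 1/5,1,3, 4.43 , 5,6, 8]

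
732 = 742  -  10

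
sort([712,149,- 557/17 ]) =[ - 557/17, 149,712 ]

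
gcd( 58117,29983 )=1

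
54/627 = 18/209  =  0.09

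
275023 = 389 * 707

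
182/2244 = 91/1122 = 0.08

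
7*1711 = 11977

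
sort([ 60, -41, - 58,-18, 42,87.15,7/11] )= [-58,-41, - 18,7/11,42,60,87.15 ]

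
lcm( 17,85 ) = 85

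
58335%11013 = 3270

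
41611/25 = 1664  +  11/25 =1664.44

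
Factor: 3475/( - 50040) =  - 2^ (  -  3)*3^( - 2)*5^1 = - 5/72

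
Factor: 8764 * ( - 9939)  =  -87105396 = - 2^2* 3^1*7^1*313^1 * 3313^1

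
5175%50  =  25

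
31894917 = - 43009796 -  - 74904713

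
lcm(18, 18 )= 18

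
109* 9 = 981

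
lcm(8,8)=8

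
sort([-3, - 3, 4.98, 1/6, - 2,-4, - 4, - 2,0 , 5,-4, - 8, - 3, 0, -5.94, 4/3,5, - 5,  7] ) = [ - 8, - 5.94, -5, - 4,-4, - 4,-3, - 3,  -  3,-2, - 2, 0, 0,1/6, 4/3 , 4.98,5,5,7]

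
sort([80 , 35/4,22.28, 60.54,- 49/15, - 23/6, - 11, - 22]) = [- 22, - 11 , - 23/6, - 49/15,35/4, 22.28,60.54,80 ]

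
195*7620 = 1485900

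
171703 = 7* 24529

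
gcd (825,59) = 1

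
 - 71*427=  - 30317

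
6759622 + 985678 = 7745300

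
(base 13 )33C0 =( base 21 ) G99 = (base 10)7254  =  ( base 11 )54A5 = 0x1C56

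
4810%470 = 110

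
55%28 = 27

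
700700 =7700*91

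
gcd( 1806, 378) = 42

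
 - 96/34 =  - 3+ 3/17 = -2.82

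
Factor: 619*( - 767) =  - 13^1*59^1*619^1 = -474773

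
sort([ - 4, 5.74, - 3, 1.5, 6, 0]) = [-4, - 3, 0, 1.5,5.74, 6]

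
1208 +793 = 2001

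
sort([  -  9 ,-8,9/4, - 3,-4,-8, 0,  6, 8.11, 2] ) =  [ - 9,  -  8,-8, - 4, - 3,0,2, 9/4, 6 , 8.11]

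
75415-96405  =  -20990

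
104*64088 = 6665152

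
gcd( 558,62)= 62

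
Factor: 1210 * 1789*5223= 11306175870 = 2^1*3^1*5^1*11^2*1741^1 * 1789^1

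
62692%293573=62692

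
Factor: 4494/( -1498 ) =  - 3^1 =- 3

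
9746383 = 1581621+8164762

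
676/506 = 338/253 = 1.34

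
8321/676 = 12  +  209/676 = 12.31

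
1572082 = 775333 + 796749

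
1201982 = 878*1369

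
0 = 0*96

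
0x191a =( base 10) 6426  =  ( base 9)8730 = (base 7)24510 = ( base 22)D62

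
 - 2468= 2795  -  5263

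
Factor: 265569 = 3^1*88523^1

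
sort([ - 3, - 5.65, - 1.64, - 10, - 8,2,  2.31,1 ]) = [ - 10, - 8, - 5.65, - 3,- 1.64,1, 2,2.31] 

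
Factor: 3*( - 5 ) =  - 3^1*5^1 = - 15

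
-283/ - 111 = 283/111 = 2.55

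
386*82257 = 31751202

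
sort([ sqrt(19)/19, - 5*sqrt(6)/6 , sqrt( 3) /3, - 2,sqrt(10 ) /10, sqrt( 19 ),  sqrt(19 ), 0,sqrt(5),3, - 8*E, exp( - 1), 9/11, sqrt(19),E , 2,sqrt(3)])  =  [ - 8 * E,-5* sqrt(6 )/6, - 2, 0, sqrt( 19 ) /19 , sqrt(10) /10,exp(  -  1), sqrt(3)/3, 9/11 , sqrt( 3 ),  2 , sqrt(5), E,  3,sqrt( 19),sqrt( 19),  sqrt(19)]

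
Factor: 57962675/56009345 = 11592535/11201869  =  5^1*7^(-1)*1600267^(-1)*2318507^1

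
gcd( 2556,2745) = 9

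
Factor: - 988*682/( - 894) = 336908/447=2^2*3^( - 1 )*11^1*13^1*19^1*31^1*149^(- 1) 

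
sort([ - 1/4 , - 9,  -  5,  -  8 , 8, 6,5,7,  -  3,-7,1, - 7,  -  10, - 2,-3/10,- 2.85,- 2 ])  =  [ - 10,  -  9 , - 8,-7, - 7, - 5, - 3, - 2.85, - 2, - 2,-3/10, - 1/4, 1,  5, 6,  7,8] 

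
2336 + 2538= 4874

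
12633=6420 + 6213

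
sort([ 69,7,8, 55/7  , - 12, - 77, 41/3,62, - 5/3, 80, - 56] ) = [ - 77, - 56, - 12 , - 5/3, 7, 55/7, 8, 41/3, 62, 69, 80 ]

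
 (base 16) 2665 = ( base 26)EE1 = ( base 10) 9829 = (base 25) FI4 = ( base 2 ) 10011001100101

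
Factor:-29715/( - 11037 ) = 35/13 = 5^1*7^1 * 13^( - 1 ) 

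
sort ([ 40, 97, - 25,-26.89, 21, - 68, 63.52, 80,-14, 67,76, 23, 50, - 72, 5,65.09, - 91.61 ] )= [ - 91.61, - 72, - 68, - 26.89, - 25,-14, 5 , 21, 23,40,50, 63.52,65.09,67, 76,80, 97]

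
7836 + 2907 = 10743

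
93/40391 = 93/40391 = 0.00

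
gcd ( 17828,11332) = 4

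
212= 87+125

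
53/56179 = 53/56179 = 0.00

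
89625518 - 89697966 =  -72448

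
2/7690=1/3845   =  0.00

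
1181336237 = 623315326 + 558020911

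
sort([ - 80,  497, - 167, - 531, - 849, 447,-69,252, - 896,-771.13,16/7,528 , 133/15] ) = [- 896,-849 , - 771.13,  -  531,  -  167, - 80, - 69, 16/7,133/15,252,447, 497, 528 ]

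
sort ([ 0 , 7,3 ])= [0,3 , 7]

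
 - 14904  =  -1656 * 9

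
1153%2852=1153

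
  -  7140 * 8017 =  - 57241380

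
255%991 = 255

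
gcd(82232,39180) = 4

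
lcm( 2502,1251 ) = 2502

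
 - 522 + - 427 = -949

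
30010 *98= 2940980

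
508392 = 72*7061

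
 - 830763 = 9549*(  -  87) 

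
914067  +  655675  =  1569742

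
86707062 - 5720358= 80986704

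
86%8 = 6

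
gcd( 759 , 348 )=3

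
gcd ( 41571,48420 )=9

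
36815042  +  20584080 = 57399122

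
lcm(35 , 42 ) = 210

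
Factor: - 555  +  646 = 91 = 7^1*13^1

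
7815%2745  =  2325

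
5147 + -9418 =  - 4271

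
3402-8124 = -4722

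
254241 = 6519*39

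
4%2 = 0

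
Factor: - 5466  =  -2^1*3^1*911^1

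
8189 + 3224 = 11413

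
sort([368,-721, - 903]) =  [ - 903 , - 721,368 ]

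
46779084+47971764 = 94750848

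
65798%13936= 10054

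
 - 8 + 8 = 0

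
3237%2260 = 977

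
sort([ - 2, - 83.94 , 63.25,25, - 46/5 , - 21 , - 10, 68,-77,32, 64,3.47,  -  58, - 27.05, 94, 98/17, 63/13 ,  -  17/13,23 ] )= [ - 83.94, - 77, - 58, - 27.05, - 21, - 10, - 46/5, - 2, - 17/13,3.47,63/13, 98/17, 23, 25, 32, 63.25, 64,68,94]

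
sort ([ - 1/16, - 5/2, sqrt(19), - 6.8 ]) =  [ - 6.8, - 5/2, - 1/16,  sqrt(19)]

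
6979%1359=184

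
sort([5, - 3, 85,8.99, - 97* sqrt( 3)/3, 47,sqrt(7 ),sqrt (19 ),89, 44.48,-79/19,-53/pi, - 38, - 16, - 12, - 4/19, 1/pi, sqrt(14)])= [- 97*sqrt(3 )/3,-38 ,-53/pi,-16 , - 12,-79/19, -3 , - 4/19, 1/pi, sqrt( 7),sqrt(14), sqrt(19), 5,8.99, 44.48 , 47, 85, 89]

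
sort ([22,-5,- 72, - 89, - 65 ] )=[ - 89, - 72,-65, - 5,22]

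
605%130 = 85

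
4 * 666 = 2664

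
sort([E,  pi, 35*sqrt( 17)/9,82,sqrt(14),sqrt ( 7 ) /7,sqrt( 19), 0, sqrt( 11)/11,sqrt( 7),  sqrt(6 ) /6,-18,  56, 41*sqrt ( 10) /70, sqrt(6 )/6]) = [ - 18 , 0, sqrt ( 11)/11, sqrt (7 ) /7 , sqrt( 6) /6,sqrt ( 6)/6,41*sqrt (10 )/70 , sqrt( 7),  E,pi,sqrt(14), sqrt (19), 35*sqrt ( 17)/9,56 , 82]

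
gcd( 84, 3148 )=4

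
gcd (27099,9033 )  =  9033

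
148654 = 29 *5126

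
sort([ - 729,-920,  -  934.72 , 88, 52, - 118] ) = [ - 934.72, -920,  -  729,-118, 52, 88 ] 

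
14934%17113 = 14934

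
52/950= 26/475 = 0.05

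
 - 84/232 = -1 + 37/58 = - 0.36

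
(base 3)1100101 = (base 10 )982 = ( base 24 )1gm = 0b1111010110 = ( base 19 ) 2DD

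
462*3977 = 1837374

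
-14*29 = - 406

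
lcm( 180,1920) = 5760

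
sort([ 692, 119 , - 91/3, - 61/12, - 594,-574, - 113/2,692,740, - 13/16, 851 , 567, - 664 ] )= [ - 664, - 594, - 574, - 113/2, - 91/3, - 61/12, - 13/16, 119,567, 692,692, 740 , 851]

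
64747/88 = 64747/88 = 735.76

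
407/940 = 407/940=0.43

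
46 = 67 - 21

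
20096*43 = 864128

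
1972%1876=96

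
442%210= 22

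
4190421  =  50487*83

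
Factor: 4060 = 2^2*5^1 * 7^1*29^1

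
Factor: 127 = 127^1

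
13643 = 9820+3823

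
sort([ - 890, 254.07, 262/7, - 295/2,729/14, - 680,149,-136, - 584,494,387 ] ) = [  -  890, - 680, - 584, - 295/2,-136  ,  262/7,729/14, 149,254.07,387,494] 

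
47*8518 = 400346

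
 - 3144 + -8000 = -11144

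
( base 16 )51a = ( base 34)14E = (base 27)1LA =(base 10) 1306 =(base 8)2432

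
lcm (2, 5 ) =10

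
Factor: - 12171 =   -  3^1 *4057^1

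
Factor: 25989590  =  2^1 * 5^1*11^2*47^1*457^1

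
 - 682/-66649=62/6059   =  0.01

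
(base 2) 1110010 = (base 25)4e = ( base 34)3c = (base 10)114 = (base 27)46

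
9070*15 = 136050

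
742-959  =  -217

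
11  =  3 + 8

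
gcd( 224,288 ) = 32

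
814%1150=814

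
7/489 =7/489=0.01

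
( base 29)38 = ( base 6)235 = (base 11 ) 87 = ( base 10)95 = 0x5F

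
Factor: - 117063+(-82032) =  - 3^1*5^1 * 13^1*1021^1 = - 199095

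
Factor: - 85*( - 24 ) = 2^3*3^1*5^1*17^1=2040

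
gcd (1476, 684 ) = 36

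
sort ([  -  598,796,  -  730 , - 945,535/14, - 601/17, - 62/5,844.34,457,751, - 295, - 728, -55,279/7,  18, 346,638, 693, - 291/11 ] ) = [- 945,- 730,- 728  ,-598 ,- 295, - 55,  -  601/17, - 291/11,  -  62/5,18,535/14, 279/7, 346,457,638,693, 751,796,844.34]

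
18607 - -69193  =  87800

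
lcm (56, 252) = 504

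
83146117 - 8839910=74306207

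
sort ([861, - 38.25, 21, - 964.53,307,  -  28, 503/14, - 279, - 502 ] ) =[ - 964.53, -502,-279,-38.25, - 28, 21, 503/14 , 307, 861 ]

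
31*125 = 3875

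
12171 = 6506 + 5665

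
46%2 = 0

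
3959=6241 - 2282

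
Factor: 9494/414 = 4747/207 = 3^( - 2)*23^( - 1) * 47^1 * 101^1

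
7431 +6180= 13611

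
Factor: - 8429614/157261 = -2^1*13^(-1 ) * 12097^( - 1 ) *4214807^1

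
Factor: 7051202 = 2^1*23^1*153287^1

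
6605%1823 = 1136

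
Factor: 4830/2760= 7/4  =  2^ ( - 2)*7^1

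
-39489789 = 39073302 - 78563091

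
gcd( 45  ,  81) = 9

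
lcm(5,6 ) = 30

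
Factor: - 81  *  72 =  - 2^3 * 3^6 = - 5832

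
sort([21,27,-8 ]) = [ - 8,  21, 27] 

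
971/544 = 971/544 = 1.78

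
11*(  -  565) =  - 6215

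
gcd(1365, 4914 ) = 273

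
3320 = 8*415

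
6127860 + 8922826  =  15050686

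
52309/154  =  52309/154  =  339.67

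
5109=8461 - 3352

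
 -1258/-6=629/3 = 209.67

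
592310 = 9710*61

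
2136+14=2150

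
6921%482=173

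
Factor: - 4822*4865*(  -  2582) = 60571215460= 2^2*5^1 * 7^1*139^1*1291^1*2411^1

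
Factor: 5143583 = 5143583^1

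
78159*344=26886696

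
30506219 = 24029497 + 6476722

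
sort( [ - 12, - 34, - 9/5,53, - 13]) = [ - 34, - 13, - 12, - 9/5,53 ] 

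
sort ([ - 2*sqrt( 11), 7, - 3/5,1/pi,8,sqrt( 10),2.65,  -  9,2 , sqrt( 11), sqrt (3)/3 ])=[ - 9,  -  2*sqrt( 11), - 3/5,1/pi,sqrt(3 )/3, 2, 2.65, sqrt(10 ), sqrt( 11),7,8]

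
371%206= 165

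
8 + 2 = 10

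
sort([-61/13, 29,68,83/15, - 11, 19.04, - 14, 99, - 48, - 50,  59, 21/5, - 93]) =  [ - 93, - 50,  -  48,  -  14, - 11, - 61/13, 21/5, 83/15,19.04, 29, 59 , 68, 99 ]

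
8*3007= 24056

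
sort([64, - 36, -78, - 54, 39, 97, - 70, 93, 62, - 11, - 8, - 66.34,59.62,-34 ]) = [ - 78, - 70, - 66.34, - 54,  -  36, - 34, - 11, - 8, 39, 59.62,62, 64,  93, 97]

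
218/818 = 109/409 = 0.27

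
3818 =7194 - 3376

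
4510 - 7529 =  - 3019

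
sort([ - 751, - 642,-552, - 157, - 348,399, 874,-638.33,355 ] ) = [  -  751,-642 , - 638.33,-552,  -  348,  -  157, 355,399,874 ]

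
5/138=5/138= 0.04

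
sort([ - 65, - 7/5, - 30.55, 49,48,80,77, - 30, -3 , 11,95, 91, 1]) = [ - 65, - 30.55, - 30 , - 3,-7/5,1, 11 , 48,49, 77, 80,91, 95 ]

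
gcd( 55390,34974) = 58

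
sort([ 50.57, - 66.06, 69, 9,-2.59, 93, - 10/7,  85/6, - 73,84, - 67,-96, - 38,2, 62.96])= [ - 96,-73, - 67 , - 66.06, - 38, - 2.59,- 10/7, 2, 9,85/6,  50.57, 62.96,69,84,93]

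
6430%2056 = 262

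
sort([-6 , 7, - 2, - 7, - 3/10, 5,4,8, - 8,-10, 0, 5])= [ - 10, -8, - 7, - 6, -2, - 3/10,0, 4,5, 5, 7 , 8]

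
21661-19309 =2352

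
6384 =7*912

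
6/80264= 3/40132=0.00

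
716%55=1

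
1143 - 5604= - 4461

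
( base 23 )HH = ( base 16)198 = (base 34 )C0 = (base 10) 408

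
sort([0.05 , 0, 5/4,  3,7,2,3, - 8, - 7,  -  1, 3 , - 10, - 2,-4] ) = [-10,-8, - 7, - 4, - 2, - 1, 0,0.05, 5/4, 2 , 3,3,3,7 ]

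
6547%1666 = 1549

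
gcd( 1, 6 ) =1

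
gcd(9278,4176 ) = 2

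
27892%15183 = 12709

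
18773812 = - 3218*(  -  5834) 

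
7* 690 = 4830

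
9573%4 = 1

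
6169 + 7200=13369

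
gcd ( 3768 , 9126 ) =6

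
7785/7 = 1112 + 1/7   =  1112.14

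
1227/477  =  409/159 = 2.57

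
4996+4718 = 9714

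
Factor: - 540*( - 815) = 2^2*3^3 * 5^2*163^1 = 440100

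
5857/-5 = -1172 + 3/5 = -1171.40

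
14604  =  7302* 2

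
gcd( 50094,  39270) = 66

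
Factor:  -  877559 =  - 83^1 * 97^1*109^1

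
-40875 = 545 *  ( - 75 ) 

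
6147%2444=1259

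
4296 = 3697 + 599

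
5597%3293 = 2304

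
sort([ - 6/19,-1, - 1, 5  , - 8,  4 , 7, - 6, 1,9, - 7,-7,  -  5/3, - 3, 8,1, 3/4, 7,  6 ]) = [-8, - 7, - 7, - 6, - 3,-5/3,-1, - 1, - 6/19, 3/4 , 1,1, 4, 5, 6,  7, 7,8, 9 ]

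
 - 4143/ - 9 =1381/3  =  460.33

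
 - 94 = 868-962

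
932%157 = 147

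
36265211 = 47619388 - 11354177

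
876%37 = 25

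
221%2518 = 221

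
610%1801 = 610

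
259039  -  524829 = -265790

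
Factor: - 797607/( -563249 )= 3^4*43^1 * 229^1*563249^( - 1 ) 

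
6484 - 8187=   -  1703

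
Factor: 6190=2^1*5^1*619^1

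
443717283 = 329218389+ 114498894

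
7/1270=7/1270 = 0.01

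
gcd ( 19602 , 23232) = 726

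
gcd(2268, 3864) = 84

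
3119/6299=3119/6299 = 0.50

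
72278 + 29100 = 101378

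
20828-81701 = -60873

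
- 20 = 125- 145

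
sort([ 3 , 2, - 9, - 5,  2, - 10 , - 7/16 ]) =[-10, - 9, - 5, - 7/16, 2,2, 3]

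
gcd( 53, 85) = 1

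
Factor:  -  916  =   - 2^2*229^1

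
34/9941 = 34/9941 = 0.00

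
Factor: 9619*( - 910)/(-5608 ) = 4376645/2804 = 2^(-2)*5^1*7^1*13^1* 701^( - 1)*9619^1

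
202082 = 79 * 2558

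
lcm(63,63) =63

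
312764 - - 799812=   1112576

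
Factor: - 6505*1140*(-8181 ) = 60667841700 = 2^2*3^5*5^2*19^1*101^1*1301^1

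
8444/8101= 8444/8101=1.04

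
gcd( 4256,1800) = 8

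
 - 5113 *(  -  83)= 424379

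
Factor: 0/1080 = 0^1 = 0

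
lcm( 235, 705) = 705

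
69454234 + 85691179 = 155145413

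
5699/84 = 5699/84 = 67.85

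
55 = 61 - 6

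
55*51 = 2805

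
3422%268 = 206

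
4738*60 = 284280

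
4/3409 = 4/3409  =  0.00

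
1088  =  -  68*(- 16)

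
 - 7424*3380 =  - 25093120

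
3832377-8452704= - 4620327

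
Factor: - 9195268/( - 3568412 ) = 47^1*59^1*829^1*892103^( - 1) = 2298817/892103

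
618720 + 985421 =1604141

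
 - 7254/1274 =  -279/49 = -5.69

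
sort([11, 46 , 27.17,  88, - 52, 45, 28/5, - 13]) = [ - 52 , - 13,28/5 , 11,27.17,45,46,88]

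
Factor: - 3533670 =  - 2^1 * 3^2*5^1*7^1 * 71^1*79^1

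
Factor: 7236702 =2^1*3^4*11^1 * 31^1*131^1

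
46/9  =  46/9 = 5.11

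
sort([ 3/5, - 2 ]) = [ - 2, 3/5]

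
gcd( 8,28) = 4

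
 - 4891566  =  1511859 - 6403425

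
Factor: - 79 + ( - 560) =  - 639 = - 3^2 * 71^1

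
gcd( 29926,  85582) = 2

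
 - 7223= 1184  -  8407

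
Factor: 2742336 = 2^6*  3^4*23^2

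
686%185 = 131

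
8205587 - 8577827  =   - 372240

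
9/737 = 9/737 = 0.01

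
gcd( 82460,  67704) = 868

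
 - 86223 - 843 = -87066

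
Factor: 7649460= 2^2*3^2*5^1 * 7^1*13^1*467^1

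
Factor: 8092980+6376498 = 14469478 = 2^1*7234739^1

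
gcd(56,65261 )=7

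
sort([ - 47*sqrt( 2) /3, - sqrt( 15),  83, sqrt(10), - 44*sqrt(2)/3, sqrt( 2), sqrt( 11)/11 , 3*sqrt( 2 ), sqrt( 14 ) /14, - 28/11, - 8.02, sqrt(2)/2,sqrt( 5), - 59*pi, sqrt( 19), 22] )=[ - 59 * pi, - 47*sqrt(2 )/3, - 44*sqrt( 2)/3, - 8.02,-sqrt( 15), - 28/11,sqrt( 14 )/14, sqrt( 11 )/11, sqrt( 2)/2, sqrt( 2), sqrt (5 ), sqrt( 10),3*sqrt( 2 ), sqrt( 19 ),22,83]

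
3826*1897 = 7257922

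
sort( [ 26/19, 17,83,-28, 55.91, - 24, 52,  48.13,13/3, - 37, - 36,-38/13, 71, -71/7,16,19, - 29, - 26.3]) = [ - 37, - 36 , - 29, - 28, -26.3, -24, - 71/7, - 38/13, 26/19, 13/3, 16,17, 19, 48.13, 52,55.91,71,83 ] 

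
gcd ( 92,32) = 4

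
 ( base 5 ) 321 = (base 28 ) 32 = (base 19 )4a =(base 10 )86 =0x56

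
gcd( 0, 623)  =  623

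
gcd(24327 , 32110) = 1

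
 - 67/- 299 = 67/299=0.22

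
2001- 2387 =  - 386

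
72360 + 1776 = 74136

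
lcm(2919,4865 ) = 14595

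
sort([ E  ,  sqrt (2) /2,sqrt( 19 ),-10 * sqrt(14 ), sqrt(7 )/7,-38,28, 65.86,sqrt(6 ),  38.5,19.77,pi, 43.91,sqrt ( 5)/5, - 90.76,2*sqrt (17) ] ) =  [  -  90.76, - 38, - 10*sqrt(14), sqrt( 7) /7, sqrt(5)/5,sqrt(2)/2, sqrt(6),E,pi, sqrt ( 19 ), 2*sqrt( 17 ),19.77, 28,38.5 , 43.91,65.86]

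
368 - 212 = 156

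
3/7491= 1/2497 = 0.00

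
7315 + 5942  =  13257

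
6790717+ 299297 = 7090014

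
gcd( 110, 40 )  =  10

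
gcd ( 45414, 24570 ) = 54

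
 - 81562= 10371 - 91933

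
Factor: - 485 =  - 5^1* 97^1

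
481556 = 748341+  - 266785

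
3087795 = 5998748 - 2910953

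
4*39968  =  159872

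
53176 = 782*68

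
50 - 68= -18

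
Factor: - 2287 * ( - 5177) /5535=11839799/5535  =  3^( - 3)*5^( - 1 )*31^1*41^( - 1 )*167^1*2287^1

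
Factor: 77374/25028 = 38687/12514 =2^( - 1 ) * 11^1*3517^1*6257^(-1)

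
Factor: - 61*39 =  - 2379 = - 3^1*13^1*61^1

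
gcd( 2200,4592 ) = 8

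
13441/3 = 13441/3 = 4480.33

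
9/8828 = 9/8828 = 0.00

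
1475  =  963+512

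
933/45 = 20+11/15 = 20.73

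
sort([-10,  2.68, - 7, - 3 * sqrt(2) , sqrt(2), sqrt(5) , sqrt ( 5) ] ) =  [ - 10, - 7, - 3*sqrt( 2),  sqrt(2 ), sqrt(5), sqrt(5),2.68]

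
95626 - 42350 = 53276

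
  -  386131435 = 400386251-786517686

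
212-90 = 122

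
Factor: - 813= - 3^1 * 271^1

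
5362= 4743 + 619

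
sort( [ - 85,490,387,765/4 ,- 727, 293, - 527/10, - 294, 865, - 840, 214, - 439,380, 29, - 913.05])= [ - 913.05,  -  840 , - 727, - 439, - 294, - 85, - 527/10,29, 765/4,214,293, 380,387, 490,865 ] 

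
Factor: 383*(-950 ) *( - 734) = 267065900 = 2^2*5^2 * 19^1*367^1*383^1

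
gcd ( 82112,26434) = 2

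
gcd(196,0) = 196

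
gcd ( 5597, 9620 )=1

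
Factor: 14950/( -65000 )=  - 2^( - 2 )*5^(  -  2)*23^1= - 23/100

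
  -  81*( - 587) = 47547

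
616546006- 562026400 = 54519606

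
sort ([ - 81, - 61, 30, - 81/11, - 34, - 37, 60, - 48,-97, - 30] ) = [ - 97, - 81, - 61,- 48, - 37,  -  34,  -  30, - 81/11 , 30, 60 ] 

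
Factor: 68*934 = 2^3*17^1*467^1 = 63512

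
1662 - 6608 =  - 4946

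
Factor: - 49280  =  -2^7*5^1*7^1 * 11^1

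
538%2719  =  538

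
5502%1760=222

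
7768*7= 54376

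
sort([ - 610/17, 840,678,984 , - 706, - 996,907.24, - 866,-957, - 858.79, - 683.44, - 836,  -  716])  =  [ - 996,-957, - 866, - 858.79, - 836,- 716, - 706, - 683.44,  -  610/17, 678,840,907.24, 984]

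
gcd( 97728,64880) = 16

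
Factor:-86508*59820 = -2^4*3^6*5^1*89^1  *997^1 = -5174908560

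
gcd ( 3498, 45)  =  3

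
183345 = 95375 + 87970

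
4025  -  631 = 3394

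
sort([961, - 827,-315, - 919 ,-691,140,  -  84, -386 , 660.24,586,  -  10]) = [-919, -827 , - 691, - 386, - 315, - 84, - 10 , 140, 586, 660.24, 961] 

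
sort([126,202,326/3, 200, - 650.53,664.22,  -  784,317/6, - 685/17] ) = [-784, - 650.53, - 685/17,317/6, 326/3, 126,200,  202,  664.22]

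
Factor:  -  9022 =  - 2^1  *  13^1*347^1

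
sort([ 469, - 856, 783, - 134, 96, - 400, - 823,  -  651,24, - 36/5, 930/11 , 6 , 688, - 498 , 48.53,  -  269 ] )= [ - 856 , - 823, - 651, - 498, - 400, - 269 ,- 134,  -  36/5,6, 24 , 48.53,930/11, 96, 469,688,783]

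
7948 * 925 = 7351900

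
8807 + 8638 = 17445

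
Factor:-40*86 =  - 2^4*5^1*43^1 = -3440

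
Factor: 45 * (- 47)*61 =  -3^2*5^1*47^1*61^1  =  - 129015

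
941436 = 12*78453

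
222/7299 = 74/2433 = 0.03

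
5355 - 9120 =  - 3765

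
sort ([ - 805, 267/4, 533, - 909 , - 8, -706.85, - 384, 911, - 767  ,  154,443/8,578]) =[ - 909 ,-805, - 767, - 706.85,-384, - 8,443/8, 267/4, 154,533, 578,  911 ]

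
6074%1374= 578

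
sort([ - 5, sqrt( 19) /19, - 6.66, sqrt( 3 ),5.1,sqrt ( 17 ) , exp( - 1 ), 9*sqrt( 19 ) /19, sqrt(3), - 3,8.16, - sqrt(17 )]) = [ - 6.66 , - 5, - sqrt(17), - 3,sqrt(19)/19,exp ( - 1 ),sqrt( 3 ),sqrt(3),  9*sqrt(19 ) /19, sqrt( 17 ),5.1, 8.16 ]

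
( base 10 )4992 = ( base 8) 11600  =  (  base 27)6MO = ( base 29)5r4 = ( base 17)104B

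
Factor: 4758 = 2^1 * 3^1 *13^1*61^1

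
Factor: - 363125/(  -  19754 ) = 625/34 = 2^( - 1 )*5^4*17^( - 1) 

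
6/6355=6/6355  =  0.00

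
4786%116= 30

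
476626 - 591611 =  - 114985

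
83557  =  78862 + 4695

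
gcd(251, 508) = 1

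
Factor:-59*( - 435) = 3^1*5^1*29^1 * 59^1 = 25665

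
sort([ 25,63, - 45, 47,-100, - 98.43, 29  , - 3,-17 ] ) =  [ - 100,-98.43, - 45  , - 17, -3,25, 29,47,63] 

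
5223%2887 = 2336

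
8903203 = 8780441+122762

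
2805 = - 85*(-33)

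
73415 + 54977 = 128392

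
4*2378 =9512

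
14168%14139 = 29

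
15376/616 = 1922/77 = 24.96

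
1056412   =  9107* 116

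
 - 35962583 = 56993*( - 631)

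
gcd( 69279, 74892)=3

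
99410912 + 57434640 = 156845552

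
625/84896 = 625/84896 = 0.01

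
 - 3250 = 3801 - 7051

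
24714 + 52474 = 77188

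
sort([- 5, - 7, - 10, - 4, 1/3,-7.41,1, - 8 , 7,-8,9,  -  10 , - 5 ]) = [  -  10,-10, -8,  -  8, - 7.41, - 7 , - 5, - 5,-4,1/3,1,  7,9]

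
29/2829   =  29/2829 = 0.01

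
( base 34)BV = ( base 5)3110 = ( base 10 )405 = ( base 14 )20D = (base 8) 625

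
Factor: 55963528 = 2^3*677^1 * 10333^1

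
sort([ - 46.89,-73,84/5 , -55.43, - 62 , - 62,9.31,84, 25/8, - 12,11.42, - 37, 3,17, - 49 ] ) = [ - 73, - 62, - 62, - 55.43 , - 49, - 46.89, - 37 , - 12,3, 25/8,9.31 , 11.42,  84/5, 17, 84]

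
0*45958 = 0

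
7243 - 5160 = 2083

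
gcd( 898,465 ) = 1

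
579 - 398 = 181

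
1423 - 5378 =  - 3955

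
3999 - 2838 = 1161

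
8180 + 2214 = 10394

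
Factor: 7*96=2^5*3^1*7^1 = 672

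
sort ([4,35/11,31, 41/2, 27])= [35/11 , 4,41/2, 27 , 31 ] 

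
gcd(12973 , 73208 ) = 1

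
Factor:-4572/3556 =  - 3^2 * 7^(-1) = - 9/7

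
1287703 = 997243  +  290460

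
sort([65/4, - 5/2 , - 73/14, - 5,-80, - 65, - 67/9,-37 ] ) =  [ - 80, - 65 , - 37, - 67/9, - 73/14,-5, -5/2,65/4]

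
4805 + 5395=10200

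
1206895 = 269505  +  937390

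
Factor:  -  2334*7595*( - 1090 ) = 19322135700= 2^2*3^1*5^2*7^2*31^1*109^1*389^1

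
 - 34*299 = -10166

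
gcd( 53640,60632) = 8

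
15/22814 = 15/22814 = 0.00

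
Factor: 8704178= 2^1*7^1*251^1*2477^1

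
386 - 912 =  - 526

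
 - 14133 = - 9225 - 4908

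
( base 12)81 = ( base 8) 141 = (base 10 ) 97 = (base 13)76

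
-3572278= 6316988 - 9889266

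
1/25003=1/25003  =  0.00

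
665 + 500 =1165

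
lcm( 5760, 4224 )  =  63360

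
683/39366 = 683/39366 =0.02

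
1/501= 1/501 = 0.00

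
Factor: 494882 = 2^1*349^1*709^1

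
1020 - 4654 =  - 3634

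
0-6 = -6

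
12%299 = 12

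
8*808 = 6464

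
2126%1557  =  569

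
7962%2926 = 2110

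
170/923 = 170/923 =0.18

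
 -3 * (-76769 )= 230307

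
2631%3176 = 2631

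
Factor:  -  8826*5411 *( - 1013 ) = 48378333318 = 2^1*3^1*7^1*773^1*1013^1*1471^1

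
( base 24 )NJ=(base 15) 281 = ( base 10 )571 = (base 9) 704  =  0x23b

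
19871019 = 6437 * 3087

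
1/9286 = 1/9286 = 0.00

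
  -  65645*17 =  - 1115965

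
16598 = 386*43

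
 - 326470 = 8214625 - 8541095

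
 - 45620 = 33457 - 79077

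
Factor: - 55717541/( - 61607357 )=7^( - 2 ) *11^1*103^1 * 49177^1*1257293^ ( - 1 ) 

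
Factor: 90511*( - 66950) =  - 2^1 * 5^2*13^1*103^1*90511^1 = -6059711450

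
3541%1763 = 15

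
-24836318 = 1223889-26060207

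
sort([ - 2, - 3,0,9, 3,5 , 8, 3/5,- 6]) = [ - 6, - 3, - 2 , 0, 3/5, 3,5, 8, 9]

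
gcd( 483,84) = 21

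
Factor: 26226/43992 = 31/52 = 2^(-2)*13^( - 1)*31^1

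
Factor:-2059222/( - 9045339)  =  2^1*3^( - 1)*11^1*93601^1 *3015113^ ( - 1)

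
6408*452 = 2896416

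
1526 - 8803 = -7277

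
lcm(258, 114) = 4902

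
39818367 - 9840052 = 29978315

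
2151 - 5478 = - 3327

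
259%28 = 7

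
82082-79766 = 2316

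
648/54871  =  648/54871 = 0.01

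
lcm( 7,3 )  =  21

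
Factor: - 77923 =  - 29^1*2687^1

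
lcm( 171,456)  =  1368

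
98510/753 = 98510/753 =130.82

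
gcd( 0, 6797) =6797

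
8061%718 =163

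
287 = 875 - 588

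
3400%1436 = 528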